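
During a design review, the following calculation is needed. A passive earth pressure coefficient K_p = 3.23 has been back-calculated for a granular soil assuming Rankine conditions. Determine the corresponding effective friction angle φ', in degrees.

K_p = (1+sin φ)/(1−sin φ) ⇒ sin φ = (K_p − 1)/(K_p + 1) = 0.5272.
φ = arcsin(0.5272) = 31.82°.

31.8°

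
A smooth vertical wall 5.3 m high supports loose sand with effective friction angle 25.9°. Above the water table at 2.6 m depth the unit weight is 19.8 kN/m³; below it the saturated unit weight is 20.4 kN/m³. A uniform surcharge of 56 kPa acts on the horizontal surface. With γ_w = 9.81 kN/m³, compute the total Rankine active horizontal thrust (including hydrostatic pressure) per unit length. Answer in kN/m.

K_a = tan²(45° − φ/2) = 0.3920.
γ' = 20.4 − 9.81 = 10.59 kN/m³. h₂ = H − d_w = 2.7 m.
σ'_h: at surface K_a·q = 21.95; at WT K_a(q+γd_w) = 42.13; at base K_a(q+γd_w+γ'h₂) = 53.34 kPa.
P₁ = ½(21.95+42.13)×2.6 = 83.31; P₂ = ½(42.13+53.34)×2.7 = 128.9; P_w = ½γ_w h₂² = 35.76.
Total = 83.31+128.9+35.76 = 247.9 kN/m.

248 kN/m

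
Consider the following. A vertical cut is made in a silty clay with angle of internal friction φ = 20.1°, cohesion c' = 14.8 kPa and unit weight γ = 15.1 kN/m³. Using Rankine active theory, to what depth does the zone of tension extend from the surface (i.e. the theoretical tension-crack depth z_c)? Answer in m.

2.80 m

K_a = tan²(45° − 20.1°/2) = 0.4885; √K_a = 0.6989.
The active pressure is zero where K_a γ z = 2c√K_a, so z_c = 2c/(γ√K_a) = 2×14.8/(15.1×0.6989) = 2.805 m.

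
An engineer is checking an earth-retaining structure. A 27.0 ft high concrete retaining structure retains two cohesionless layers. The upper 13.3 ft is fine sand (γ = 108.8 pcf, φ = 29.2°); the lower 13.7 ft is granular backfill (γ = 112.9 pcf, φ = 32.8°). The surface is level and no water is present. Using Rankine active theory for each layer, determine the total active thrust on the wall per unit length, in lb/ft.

K_a1 = tan²(45°−29.2°/2) = 0.3442; K_a2 = tan²(45°−32.8°/2) = 0.2973.
Layer 1: σ at base = K_a1 γ₁ h₁ = 498.1 psf; P₁ = ½×498.1×13.3 = 3312.
Layer 2: σ_v at top = γ₁h₁ = 1447; σ_h top = K_a2×1447 = 430.2; σ_h base = K_a2×(1447+112.9×13.7) = 889.9.
P₂ = ½(430.2+889.9)×13.7 = 9043. Total P_a = 3312+9043 = 12350 lb/ft.

12400 lb/ft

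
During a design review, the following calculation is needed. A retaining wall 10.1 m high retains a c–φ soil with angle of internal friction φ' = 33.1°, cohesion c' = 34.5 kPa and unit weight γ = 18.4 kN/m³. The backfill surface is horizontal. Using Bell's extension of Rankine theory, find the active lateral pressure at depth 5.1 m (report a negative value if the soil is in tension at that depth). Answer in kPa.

K_a = (1 − sin φ)/(1 + sin φ) = 0.2936.
σ_a = K_a γ z − 2c√K_a = 0.2936×18.4×5.1 − 2×34.5×0.5418 = -9.837 kPa.

-9.84 kPa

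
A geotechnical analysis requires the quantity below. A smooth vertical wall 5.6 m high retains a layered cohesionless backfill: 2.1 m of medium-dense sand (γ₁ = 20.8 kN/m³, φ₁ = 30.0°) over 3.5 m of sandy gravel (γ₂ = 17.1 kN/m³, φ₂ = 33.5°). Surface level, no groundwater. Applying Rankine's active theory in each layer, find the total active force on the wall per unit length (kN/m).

89.7 kN/m

K_a1 = tan²(45°−30.0°/2) = 0.3333; K_a2 = tan²(45°−33.5°/2) = 0.2887.
Layer 1: σ at base = K_a1 γ₁ h₁ = 14.56 kPa; P₁ = ½×14.56×2.1 = 15.29.
Layer 2: σ_v at top = γ₁h₁ = 43.68; σ_h top = K_a2×43.68 = 12.61; σ_h base = K_a2×(43.68+17.1×3.5) = 29.89.
P₂ = ½(12.61+29.89)×3.5 = 74.38. Total P_a = 15.29+74.38 = 89.67 kN/m.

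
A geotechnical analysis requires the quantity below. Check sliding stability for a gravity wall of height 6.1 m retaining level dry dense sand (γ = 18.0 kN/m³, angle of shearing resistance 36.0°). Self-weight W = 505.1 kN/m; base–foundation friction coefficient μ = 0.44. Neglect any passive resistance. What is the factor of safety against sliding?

2.56

K_a = tan²(45° − 36.0°/2) = 0.2596.
P_a = ½K_aγH² = 0.5×0.2596×18.0×6.1² = 86.94 kN/m, acting at H/3 = 2.033 m above the base.
FS_sliding = μW / P_a = 0.44×505.1 / 86.94 = 2.556.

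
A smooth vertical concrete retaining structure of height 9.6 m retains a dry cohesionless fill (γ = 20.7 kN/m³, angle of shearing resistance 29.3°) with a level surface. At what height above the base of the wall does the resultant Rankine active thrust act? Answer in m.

3.20 m

K_a = 0.3428.
The pressure distribution is triangular, so the resultant acts at H/3 above the base = 9.6/3 = 3.200 m.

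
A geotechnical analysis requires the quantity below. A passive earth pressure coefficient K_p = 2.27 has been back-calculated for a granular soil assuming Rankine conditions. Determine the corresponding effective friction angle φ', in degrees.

22.9°

K_p = (1+sin φ)/(1−sin φ) ⇒ sin φ = (K_p − 1)/(K_p + 1) = 0.3884.
φ = arcsin(0.3884) = 22.85°.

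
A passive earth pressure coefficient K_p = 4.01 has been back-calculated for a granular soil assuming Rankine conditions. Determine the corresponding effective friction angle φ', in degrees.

36.9°

K_p = (1+sin φ)/(1−sin φ) ⇒ sin φ = (K_p − 1)/(K_p + 1) = 0.6008.
φ = arcsin(0.6008) = 36.93°.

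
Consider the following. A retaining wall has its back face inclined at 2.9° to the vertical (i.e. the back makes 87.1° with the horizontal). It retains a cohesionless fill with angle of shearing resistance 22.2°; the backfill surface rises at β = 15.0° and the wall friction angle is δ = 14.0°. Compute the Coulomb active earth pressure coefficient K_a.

0.569

K_a = sin²(α+φ) / [sin²α · sin(α−δ) · (1 + √{sin(φ+δ)sin(φ−β) / (sin(α−δ)sin(α+β))})²].
With α = 87.1°, φ = 22.2°, δ = 14.0°, β = 15.0°: K_a = 0.5685.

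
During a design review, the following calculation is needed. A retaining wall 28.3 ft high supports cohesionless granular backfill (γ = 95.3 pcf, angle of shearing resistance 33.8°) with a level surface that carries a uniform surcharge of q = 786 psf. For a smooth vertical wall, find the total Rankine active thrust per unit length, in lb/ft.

K_a = tan²(45° − φ/2) = 0.2851.
Soil triangle: ½ K_a γ H² = 0.5×0.2851×95.3×28.3² = 10880 lb/ft.
Surcharge rectangle: K_a q H = 0.2851×786×28.3 = 6342 lb/ft.
Total = 10880 + 6342 = 17220 lb/ft.

17200 lb/ft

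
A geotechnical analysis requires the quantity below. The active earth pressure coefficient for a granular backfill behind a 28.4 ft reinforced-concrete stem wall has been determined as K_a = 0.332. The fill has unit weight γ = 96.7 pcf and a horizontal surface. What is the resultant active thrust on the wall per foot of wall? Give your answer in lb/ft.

12900 lb/ft

P = ½ K_a γ H² = 0.5 × 0.332 × 96.7 × 28.4² = 12950 lb/ft.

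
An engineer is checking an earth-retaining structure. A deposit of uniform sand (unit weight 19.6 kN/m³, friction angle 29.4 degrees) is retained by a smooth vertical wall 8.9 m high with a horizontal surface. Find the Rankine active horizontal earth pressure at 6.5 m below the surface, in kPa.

43.5 kPa

K_a = (1 − sin φ)/(1 + sin φ) = 0.3415.
σ_h = K_a γ z = 0.3415 × 19.6 × 6.5 = 43.50 kPa.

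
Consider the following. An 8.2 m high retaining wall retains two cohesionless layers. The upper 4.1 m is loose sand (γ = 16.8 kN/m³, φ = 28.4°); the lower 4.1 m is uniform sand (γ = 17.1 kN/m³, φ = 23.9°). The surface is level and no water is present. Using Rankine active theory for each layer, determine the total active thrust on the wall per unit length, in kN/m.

231 kN/m

K_a1 = tan²(45°−28.4°/2) = 0.3554; K_a2 = tan²(45°−23.9°/2) = 0.4233.
Layer 1: σ at base = K_a1 γ₁ h₁ = 24.48 kPa; P₁ = ½×24.48×4.1 = 50.18.
Layer 2: σ_v at top = γ₁h₁ = 68.88; σ_h top = K_a2×68.88 = 29.16; σ_h base = K_a2×(68.88+17.1×4.1) = 58.84.
P₂ = ½(29.16+58.84)×4.1 = 180.4. Total P_a = 50.18+180.4 = 230.6 kN/m.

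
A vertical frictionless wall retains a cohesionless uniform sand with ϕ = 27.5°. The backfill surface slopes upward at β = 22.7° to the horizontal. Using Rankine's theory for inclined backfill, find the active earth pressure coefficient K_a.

K_a = cos β · (cos β − √(cos²β − cos²φ)) / (cos β + √(cos²β − cos²φ)).
cos β = 0.9225, cos φ = 0.8870, √(cos²β − cos²φ) = 0.2536.
K_a = 0.9225 × (0.9225 − 0.2536)/(0.9225 + 0.2536) = 0.5248.

0.525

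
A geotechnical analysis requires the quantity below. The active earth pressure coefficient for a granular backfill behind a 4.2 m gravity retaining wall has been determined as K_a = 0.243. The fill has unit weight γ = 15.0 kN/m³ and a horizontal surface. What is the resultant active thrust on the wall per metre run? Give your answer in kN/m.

P = ½ K_a γ H² = 0.5 × 0.243 × 15.0 × 4.2² = 32.15 kN/m.

32.1 kN/m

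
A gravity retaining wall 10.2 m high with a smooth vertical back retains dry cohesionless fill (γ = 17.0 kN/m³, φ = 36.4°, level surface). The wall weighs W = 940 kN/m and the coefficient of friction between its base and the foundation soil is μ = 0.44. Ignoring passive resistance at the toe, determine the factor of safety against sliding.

K_a = tan²(45° − 36.4°/2) = 0.2552.
P_a = ½K_aγH² = 0.5×0.2552×17.0×10.2² = 225.7 kN/m, acting at H/3 = 3.400 m above the base.
FS_sliding = μW / P_a = 0.44×940 / 225.7 = 1.833.

1.83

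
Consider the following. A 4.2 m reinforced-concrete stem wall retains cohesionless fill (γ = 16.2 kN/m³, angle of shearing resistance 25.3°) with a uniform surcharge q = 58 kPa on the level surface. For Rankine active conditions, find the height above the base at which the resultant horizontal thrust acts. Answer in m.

1.84 m

K_a = 0.4012.
Triangular part P₁ = ½K_aγH² = 57.32 at H/3 = 1.400 m; rectangular part P₂ = K_a q H = 97.73 at H/2 = 2.100 m.
ȳ = (P₁·1.400 + P₂·2.100)/(P₁+P₂) = 1.841 m.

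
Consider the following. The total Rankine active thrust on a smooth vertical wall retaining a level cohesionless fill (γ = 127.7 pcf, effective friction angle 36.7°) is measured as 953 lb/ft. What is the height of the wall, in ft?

7.70 ft

K_a = 0.2519. P_a = ½ K_a γ H² ⇒ H = √(2P_a/(K_a γ)).
H = √(2×953/(0.2519×127.7)) = 7.698 ft.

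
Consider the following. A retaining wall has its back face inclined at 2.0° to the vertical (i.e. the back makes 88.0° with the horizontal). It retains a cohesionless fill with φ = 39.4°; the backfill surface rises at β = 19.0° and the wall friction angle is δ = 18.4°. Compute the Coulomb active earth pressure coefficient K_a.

K_a = sin²(α+φ) / [sin²α · sin(α−δ) · (1 + √{sin(φ+δ)sin(φ−β) / (sin(α−δ)sin(α+β))})²].
With α = 88.0°, φ = 39.4°, δ = 18.4°, β = 19.0°: K_a = 0.2722.

0.272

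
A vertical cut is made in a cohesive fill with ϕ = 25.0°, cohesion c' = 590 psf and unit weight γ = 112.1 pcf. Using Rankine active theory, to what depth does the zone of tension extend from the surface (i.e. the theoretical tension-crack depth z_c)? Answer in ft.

16.5 ft

K_a = tan²(45° − 25.0°/2) = 0.4059; √K_a = 0.6371.
The active pressure is zero where K_a γ z = 2c√K_a, so z_c = 2c/(γ√K_a) = 2×590/(112.1×0.6371) = 16.52 ft.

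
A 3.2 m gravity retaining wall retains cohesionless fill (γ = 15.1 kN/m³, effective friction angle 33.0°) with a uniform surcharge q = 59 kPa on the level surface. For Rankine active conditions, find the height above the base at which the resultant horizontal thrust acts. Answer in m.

1.45 m

K_a = 0.2948.
Triangular part P₁ = ½K_aγH² = 22.79 at H/3 = 1.067 m; rectangular part P₂ = K_a q H = 55.66 at H/2 = 1.600 m.
ȳ = (P₁·1.067 + P₂·1.600)/(P₁+P₂) = 1.445 m.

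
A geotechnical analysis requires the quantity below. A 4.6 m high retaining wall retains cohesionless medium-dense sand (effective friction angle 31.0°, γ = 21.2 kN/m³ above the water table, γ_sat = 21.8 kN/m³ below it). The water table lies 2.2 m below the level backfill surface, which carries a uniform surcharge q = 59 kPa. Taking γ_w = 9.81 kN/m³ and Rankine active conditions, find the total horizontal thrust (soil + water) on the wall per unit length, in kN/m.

K_a = tan²(45° − φ/2) = 0.3201.
γ' = 21.8 − 9.81 = 11.99 kN/m³. h₂ = H − d_w = 2.4 m.
σ'_h: at surface K_a·q = 18.89; at WT K_a(q+γd_w) = 33.82; at base K_a(q+γd_w+γ'h₂) = 43.03 kPa.
P₁ = ½(18.89+33.82)×2.2 = 57.97; P₂ = ½(33.82+43.03)×2.4 = 92.21; P_w = ½γ_w h₂² = 28.25.
Total = 57.97+92.21+28.25 = 178.4 kN/m.

178 kN/m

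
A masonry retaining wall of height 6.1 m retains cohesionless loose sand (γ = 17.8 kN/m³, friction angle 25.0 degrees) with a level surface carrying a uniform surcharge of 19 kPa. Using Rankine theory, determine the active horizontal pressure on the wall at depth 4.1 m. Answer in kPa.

K_a = (1 − sin φ)/(1 + sin φ) = 0.4059.
σ_v = γz + q = 17.8 × 4.1 + 19 = 91.98 kPa.
σ_h = K_a σ_v = 0.4059 × 91.98 = 37.33 kPa.

37.3 kPa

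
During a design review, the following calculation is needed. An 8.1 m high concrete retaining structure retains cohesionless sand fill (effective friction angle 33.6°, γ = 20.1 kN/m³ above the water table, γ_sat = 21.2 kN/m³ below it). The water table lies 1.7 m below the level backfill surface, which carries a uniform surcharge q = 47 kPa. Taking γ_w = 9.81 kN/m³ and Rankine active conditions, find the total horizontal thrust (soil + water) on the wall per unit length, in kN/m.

K_a = tan²(45° − φ/2) = 0.2875.
γ' = 21.2 − 9.81 = 11.39 kN/m³. h₂ = H − d_w = 6.4 m.
σ'_h: at surface K_a·q = 13.51; at WT K_a(q+γd_w) = 23.34; at base K_a(q+γd_w+γ'h₂) = 44.29 kPa.
P₁ = ½(13.51+23.34)×1.7 = 31.32; P₂ = ½(23.34+44.29)×6.4 = 216.4; P_w = ½γ_w h₂² = 200.9.
Total = 31.32+216.4+200.9 = 448.7 kN/m.

449 kN/m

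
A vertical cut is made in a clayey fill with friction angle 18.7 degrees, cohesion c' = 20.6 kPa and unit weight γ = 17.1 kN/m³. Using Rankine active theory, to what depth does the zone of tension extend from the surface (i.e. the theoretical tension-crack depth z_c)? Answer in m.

3.36 m

K_a = tan²(45° − 18.7°/2) = 0.5144; √K_a = 0.7173.
The active pressure is zero where K_a γ z = 2c√K_a, so z_c = 2c/(γ√K_a) = 2×20.6/(17.1×0.7173) = 3.359 m.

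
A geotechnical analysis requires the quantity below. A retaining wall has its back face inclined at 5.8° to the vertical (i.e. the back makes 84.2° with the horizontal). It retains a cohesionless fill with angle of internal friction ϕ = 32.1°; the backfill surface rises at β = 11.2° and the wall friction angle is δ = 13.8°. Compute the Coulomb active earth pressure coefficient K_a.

0.372

K_a = sin²(α+φ) / [sin²α · sin(α−δ) · (1 + √{sin(φ+δ)sin(φ−β) / (sin(α−δ)sin(α+β))})²].
With α = 84.2°, φ = 32.1°, δ = 13.8°, β = 11.2°: K_a = 0.3718.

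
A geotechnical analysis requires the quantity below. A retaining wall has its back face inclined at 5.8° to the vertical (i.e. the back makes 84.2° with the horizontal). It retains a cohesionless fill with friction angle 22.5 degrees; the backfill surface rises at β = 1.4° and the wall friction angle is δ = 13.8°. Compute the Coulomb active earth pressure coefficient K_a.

0.451

K_a = sin²(α+φ) / [sin²α · sin(α−δ) · (1 + √{sin(φ+δ)sin(φ−β) / (sin(α−δ)sin(α+β))})²].
With α = 84.2°, φ = 22.5°, δ = 13.8°, β = 1.4°: K_a = 0.4514.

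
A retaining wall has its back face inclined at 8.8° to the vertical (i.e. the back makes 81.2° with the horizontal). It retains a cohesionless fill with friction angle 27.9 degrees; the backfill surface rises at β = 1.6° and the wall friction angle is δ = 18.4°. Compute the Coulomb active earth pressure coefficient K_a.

K_a = sin²(α+φ) / [sin²α · sin(α−δ) · (1 + √{sin(φ+δ)sin(φ−β) / (sin(α−δ)sin(α+β))})²].
With α = 81.2°, φ = 27.9°, δ = 18.4°, β = 1.6°: K_a = 0.4003.

0.400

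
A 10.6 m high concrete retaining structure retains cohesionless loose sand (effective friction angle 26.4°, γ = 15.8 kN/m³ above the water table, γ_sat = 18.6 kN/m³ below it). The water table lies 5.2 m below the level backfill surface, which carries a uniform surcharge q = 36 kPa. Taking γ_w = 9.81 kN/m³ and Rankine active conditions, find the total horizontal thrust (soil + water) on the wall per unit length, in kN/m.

592 kN/m

K_a = tan²(45° − φ/2) = 0.3844.
γ' = 18.6 − 9.81 = 8.790 kN/m³. h₂ = H − d_w = 5.4 m.
σ'_h: at surface K_a·q = 13.84; at WT K_a(q+γd_w) = 45.42; at base K_a(q+γd_w+γ'h₂) = 63.67 kPa.
P₁ = ½(13.84+45.42)×5.2 = 154.1; P₂ = ½(45.42+63.67)×5.4 = 294.6; P_w = ½γ_w h₂² = 143.0.
Total = 154.1+294.6+143.0 = 591.7 kN/m.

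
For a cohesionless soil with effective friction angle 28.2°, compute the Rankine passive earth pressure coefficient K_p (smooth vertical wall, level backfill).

2.79

K_p = (1 + sin φ)/(1 − sin φ) = tan²(45° + 28.2°/2) = 2.792.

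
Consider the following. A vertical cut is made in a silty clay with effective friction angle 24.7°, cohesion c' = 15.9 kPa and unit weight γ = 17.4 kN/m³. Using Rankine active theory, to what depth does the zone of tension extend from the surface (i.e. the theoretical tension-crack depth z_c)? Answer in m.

K_a = tan²(45° − 24.7°/2) = 0.4106; √K_a = 0.6408.
The active pressure is zero where K_a γ z = 2c√K_a, so z_c = 2c/(γ√K_a) = 2×15.9/(17.4×0.6408) = 2.852 m.

2.85 m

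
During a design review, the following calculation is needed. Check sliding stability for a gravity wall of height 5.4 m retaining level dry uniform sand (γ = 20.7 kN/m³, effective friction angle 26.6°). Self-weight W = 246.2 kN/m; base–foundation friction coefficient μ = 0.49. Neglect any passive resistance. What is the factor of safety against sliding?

1.05

K_a = tan²(45° − 26.6°/2) = 0.3814.
P_a = ½K_aγH² = 0.5×0.3814×20.7×5.4² = 115.1 kN/m, acting at H/3 = 1.800 m above the base.
FS_sliding = μW / P_a = 0.49×246.2 / 115.1 = 1.048.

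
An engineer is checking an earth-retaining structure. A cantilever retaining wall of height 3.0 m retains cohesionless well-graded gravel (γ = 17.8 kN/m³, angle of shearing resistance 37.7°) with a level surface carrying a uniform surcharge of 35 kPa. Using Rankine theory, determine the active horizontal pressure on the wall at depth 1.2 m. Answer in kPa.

13.6 kPa

K_a = (1 − sin φ)/(1 + sin φ) = 0.2411.
σ_v = γz + q = 17.8 × 1.2 + 35 = 56.36 kPa.
σ_h = K_a σ_v = 0.2411 × 56.36 = 13.59 kPa.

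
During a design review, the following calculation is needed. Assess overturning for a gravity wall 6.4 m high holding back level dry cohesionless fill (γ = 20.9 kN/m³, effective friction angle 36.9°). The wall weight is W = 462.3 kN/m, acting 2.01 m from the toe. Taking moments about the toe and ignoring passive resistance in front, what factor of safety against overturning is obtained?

4.08

K_a = tan²(45° − 36.9°/2) = 0.2497.
P_a = ½K_aγH² = 0.5×0.2497×20.9×6.4² = 106.9 kN/m, acting at H/3 = 2.133 m above the base.
Overturning moment M_o = P_a × H/3 = 106.9 × 2.133 = 228.0.
Resisting moment M_r = W × 2.01 = 462.3 × 2.01 = 929.2.
FS_overturning = M_r/M_o = 929.2/228.0 = 4.076.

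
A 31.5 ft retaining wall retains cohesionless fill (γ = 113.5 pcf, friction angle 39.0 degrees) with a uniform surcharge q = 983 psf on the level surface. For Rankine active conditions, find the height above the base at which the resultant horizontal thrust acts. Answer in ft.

12.4 ft

K_a = 0.2275.
Triangular part P₁ = ½K_aγH² = 12810 at H/3 = 10.50 ft; rectangular part P₂ = K_a q H = 7045 at H/2 = 15.75 ft.
ȳ = (P₁·10.50 + P₂·15.75)/(P₁+P₂) = 12.36 ft.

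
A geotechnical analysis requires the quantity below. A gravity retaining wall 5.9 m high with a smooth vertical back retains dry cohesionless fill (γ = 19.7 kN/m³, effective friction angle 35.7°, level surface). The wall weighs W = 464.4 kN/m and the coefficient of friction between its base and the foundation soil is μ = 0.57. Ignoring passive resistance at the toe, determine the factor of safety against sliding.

K_a = tan²(45° − 35.7°/2) = 0.2630.
P_a = ½K_aγH² = 0.5×0.2630×19.7×5.9² = 90.17 kN/m, acting at H/3 = 1.967 m above the base.
FS_sliding = μW / P_a = 0.57×464.4 / 90.17 = 2.936.

2.94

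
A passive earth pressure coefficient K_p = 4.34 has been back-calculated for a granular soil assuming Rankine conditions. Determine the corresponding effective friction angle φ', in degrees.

38.7°

K_p = (1+sin φ)/(1−sin φ) ⇒ sin φ = (K_p − 1)/(K_p + 1) = 0.6255.
φ = arcsin(0.6255) = 38.72°.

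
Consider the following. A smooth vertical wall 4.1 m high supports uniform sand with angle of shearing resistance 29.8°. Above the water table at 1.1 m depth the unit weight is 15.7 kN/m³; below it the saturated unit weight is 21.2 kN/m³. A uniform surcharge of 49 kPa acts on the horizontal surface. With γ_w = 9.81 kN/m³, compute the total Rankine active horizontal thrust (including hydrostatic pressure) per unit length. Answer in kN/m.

K_a = tan²(45° − φ/2) = 0.3360.
γ' = 21.2 − 9.81 = 11.39 kN/m³. h₂ = H − d_w = 3.0 m.
σ'_h: at surface K_a·q = 16.47; at WT K_a(q+γd_w) = 22.27; at base K_a(q+γd_w+γ'h₂) = 33.75 kPa.
P₁ = ½(16.47+22.27)×1.1 = 21.30; P₂ = ½(22.27+33.75)×3.0 = 84.03; P_w = ½γ_w h₂² = 44.14.
Total = 21.30+84.03+44.14 = 149.5 kN/m.

149 kN/m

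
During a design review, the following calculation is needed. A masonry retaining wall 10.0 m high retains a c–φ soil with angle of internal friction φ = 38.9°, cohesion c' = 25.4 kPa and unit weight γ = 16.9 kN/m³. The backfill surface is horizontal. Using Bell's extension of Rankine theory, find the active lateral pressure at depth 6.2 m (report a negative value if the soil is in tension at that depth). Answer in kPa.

-0.340 kPa

K_a = (1 − sin φ)/(1 + sin φ) = 0.2285.
σ_a = K_a γ z − 2c√K_a = 0.2285×16.9×6.2 − 2×25.4×0.4780 = -0.3395 kPa.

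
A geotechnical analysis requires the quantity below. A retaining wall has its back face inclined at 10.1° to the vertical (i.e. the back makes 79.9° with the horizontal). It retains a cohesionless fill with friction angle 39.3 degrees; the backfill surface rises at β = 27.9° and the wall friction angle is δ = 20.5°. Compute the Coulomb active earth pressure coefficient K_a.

K_a = sin²(α+φ) / [sin²α · sin(α−δ) · (1 + √{sin(φ+δ)sin(φ−β) / (sin(α−δ)sin(α+β))})²].
With α = 79.9°, φ = 39.3°, δ = 20.5°, β = 27.9°: K_a = 0.4305.

0.431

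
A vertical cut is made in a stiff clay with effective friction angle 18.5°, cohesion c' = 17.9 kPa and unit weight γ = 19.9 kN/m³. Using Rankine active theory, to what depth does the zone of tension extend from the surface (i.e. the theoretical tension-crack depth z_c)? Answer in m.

K_a = tan²(45° − 18.5°/2) = 0.5183; √K_a = 0.7199.
The active pressure is zero where K_a γ z = 2c√K_a, so z_c = 2c/(γ√K_a) = 2×17.9/(19.9×0.7199) = 2.499 m.

2.50 m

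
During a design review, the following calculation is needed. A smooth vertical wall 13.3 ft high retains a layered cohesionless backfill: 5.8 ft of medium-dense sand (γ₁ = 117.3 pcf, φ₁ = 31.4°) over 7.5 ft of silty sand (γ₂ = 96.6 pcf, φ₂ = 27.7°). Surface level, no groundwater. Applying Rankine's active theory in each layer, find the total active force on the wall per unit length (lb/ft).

K_a1 = tan²(45°−31.4°/2) = 0.3149; K_a2 = tan²(45°−27.7°/2) = 0.3653.
Layer 1: σ at base = K_a1 γ₁ h₁ = 214.2 psf; P₁ = ½×214.2×5.8 = 621.3.
Layer 2: σ_v at top = γ₁h₁ = 680.3; σ_h top = K_a2×680.3 = 248.6; σ_h base = K_a2×(680.3+96.6×7.5) = 513.2.
P₂ = ½(248.6+513.2)×7.5 = 2857. Total P_a = 621.3+2857 = 3478 lb/ft.

3480 lb/ft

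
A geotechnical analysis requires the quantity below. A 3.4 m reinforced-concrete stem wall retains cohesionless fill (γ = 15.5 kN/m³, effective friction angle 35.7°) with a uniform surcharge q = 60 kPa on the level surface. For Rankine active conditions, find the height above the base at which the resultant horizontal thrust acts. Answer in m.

K_a = 0.2630.
Triangular part P₁ = ½K_aγH² = 23.56 at H/3 = 1.133 m; rectangular part P₂ = K_a q H = 53.65 at H/2 = 1.700 m.
ȳ = (P₁·1.133 + P₂·1.700)/(P₁+P₂) = 1.527 m.

1.53 m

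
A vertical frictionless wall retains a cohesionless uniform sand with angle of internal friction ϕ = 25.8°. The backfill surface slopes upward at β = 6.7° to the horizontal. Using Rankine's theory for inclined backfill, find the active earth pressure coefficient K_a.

0.404

K_a = cos β · (cos β − √(cos²β − cos²φ)) / (cos β + √(cos²β − cos²φ)).
cos β = 0.9932, cos φ = 0.9003, √(cos²β − cos²φ) = 0.4193.
K_a = 0.9932 × (0.9932 − 0.4193)/(0.9932 + 0.4193) = 0.4035.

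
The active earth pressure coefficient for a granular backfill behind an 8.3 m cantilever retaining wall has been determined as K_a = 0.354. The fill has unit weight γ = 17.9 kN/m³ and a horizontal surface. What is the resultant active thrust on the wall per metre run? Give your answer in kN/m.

P = ½ K_a γ H² = 0.5 × 0.354 × 17.9 × 8.3² = 218.3 kN/m.

218 kN/m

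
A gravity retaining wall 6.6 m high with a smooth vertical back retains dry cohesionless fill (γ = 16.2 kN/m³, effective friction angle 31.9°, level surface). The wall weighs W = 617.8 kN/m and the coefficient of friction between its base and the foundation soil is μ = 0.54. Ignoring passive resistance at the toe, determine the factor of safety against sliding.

K_a = tan²(45° − 31.9°/2) = 0.3085.
P_a = ½K_aγH² = 0.5×0.3085×16.2×6.6² = 108.9 kN/m, acting at H/3 = 2.200 m above the base.
FS_sliding = μW / P_a = 0.54×617.8 / 108.9 = 3.065.

3.06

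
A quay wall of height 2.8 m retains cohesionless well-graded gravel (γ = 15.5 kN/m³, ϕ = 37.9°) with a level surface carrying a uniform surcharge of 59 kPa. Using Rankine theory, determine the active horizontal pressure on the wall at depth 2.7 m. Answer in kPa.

24.1 kPa

K_a = (1 − sin φ)/(1 + sin φ) = 0.2389.
σ_v = γz + q = 15.5 × 2.7 + 59 = 100.8 kPa.
σ_h = K_a σ_v = 0.2389 × 100.8 = 24.10 kPa.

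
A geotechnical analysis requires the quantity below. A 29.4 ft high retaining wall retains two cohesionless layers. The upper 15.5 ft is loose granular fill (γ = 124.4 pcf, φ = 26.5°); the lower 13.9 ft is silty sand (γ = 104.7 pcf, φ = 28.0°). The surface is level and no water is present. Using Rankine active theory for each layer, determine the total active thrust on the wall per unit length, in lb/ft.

19100 lb/ft

K_a1 = tan²(45°−26.5°/2) = 0.3829; K_a2 = tan²(45°−28.0°/2) = 0.3610.
Layer 1: σ at base = K_a1 γ₁ h₁ = 738.4 psf; P₁ = ½×738.4×15.5 = 5722.
Layer 2: σ_v at top = γ₁h₁ = 1928; σ_h top = K_a2×1928 = 696.1; σ_h base = K_a2×(1928+104.7×13.9) = 1222.
P₂ = ½(696.1+1222)×13.9 = 13330. Total P_a = 5722+13330 = 19050 lb/ft.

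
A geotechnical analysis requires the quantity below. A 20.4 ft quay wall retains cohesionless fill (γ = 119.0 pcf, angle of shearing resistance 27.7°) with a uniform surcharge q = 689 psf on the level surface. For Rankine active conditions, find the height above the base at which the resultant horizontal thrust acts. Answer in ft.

8.03 ft

K_a = 0.3653.
Triangular part P₁ = ½K_aγH² = 9046 at H/3 = 6.800 ft; rectangular part P₂ = K_a q H = 5135 at H/2 = 10.20 ft.
ȳ = (P₁·6.800 + P₂·10.20)/(P₁+P₂) = 8.031 ft.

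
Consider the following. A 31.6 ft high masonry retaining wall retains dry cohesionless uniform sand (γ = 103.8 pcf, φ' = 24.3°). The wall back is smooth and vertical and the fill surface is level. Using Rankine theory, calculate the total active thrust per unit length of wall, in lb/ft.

K_a = tan²(45° − φ/2) = 0.4169.
P_a = ½ K_a γ H² = 0.5 × 0.4169 × 103.8 × 31.6² = 21610 lb/ft.

21600 lb/ft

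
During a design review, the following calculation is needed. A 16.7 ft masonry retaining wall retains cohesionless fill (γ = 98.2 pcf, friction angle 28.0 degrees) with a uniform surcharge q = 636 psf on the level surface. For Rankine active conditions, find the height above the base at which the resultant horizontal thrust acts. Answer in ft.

6.78 ft

K_a = 0.3610.
Triangular part P₁ = ½K_aγH² = 4944 at H/3 = 5.567 ft; rectangular part P₂ = K_a q H = 3835 at H/2 = 8.350 ft.
ȳ = (P₁·5.567 + P₂·8.350)/(P₁+P₂) = 6.782 ft.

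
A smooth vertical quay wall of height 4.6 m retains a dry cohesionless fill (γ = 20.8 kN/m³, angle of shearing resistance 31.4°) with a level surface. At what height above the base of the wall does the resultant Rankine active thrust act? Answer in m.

K_a = 0.3149.
The pressure distribution is triangular, so the resultant acts at H/3 above the base = 4.6/3 = 1.533 m.

1.53 m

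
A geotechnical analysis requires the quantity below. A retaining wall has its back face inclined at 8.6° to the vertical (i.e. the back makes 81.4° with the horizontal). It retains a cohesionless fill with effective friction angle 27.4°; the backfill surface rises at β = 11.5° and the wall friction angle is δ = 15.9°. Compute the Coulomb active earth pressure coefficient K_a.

K_a = sin²(α+φ) / [sin²α · sin(α−δ) · (1 + √{sin(φ+δ)sin(φ−β) / (sin(α−δ)sin(α+β))})²].
With α = 81.4°, φ = 27.4°, δ = 15.9°, β = 11.5°: K_a = 0.4760.

0.476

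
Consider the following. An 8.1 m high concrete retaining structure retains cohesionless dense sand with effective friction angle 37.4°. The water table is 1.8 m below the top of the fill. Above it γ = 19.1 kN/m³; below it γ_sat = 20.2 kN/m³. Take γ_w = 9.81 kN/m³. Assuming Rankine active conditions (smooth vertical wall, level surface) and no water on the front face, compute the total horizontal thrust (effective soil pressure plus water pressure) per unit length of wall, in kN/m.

306 kN/m

K_a = tan²(45° − φ/2) = 0.2443.
γ' = 20.2 − 9.81 = 10.39 kN/m³. Depth below WT = 6.3 m.
σ'_h at WT = K_a γ d_w = 8.398 kPa; at base = 8.398 + K_a γ' × 6.3 = 24.39 kPa.
P₁ (0–1.8 m) = ½×8.398×1.8 = 7.558. P₂ (1.8–8.1 m) = ½(8.398+24.39)×6.3 = 103.3.
P_w = ½ γ_w h₂² = 0.5×9.81×6.3² = 194.7. Total = 7.558+103.3+194.7 = 305.5 kN/m.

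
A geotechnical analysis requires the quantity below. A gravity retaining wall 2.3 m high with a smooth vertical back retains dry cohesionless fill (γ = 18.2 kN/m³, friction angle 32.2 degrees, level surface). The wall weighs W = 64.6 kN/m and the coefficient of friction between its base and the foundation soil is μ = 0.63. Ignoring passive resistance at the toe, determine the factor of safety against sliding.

K_a = tan²(45° − 32.2°/2) = 0.3047.
P_a = ½K_aγH² = 0.5×0.3047×18.2×2.3² = 14.67 kN/m, acting at H/3 = 0.7667 m above the base.
FS_sliding = μW / P_a = 0.63×64.6 / 14.67 = 2.774.

2.77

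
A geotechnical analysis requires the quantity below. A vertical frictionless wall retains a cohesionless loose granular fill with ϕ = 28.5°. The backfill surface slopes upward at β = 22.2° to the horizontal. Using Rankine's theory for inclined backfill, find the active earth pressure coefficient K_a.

0.483

K_a = cos β · (cos β − √(cos²β − cos²φ)) / (cos β + √(cos²β − cos²φ)).
cos β = 0.9259, cos φ = 0.8788, √(cos²β − cos²φ) = 0.2914.
K_a = 0.9259 × (0.9259 − 0.2914)/(0.9259 + 0.2914) = 0.4826.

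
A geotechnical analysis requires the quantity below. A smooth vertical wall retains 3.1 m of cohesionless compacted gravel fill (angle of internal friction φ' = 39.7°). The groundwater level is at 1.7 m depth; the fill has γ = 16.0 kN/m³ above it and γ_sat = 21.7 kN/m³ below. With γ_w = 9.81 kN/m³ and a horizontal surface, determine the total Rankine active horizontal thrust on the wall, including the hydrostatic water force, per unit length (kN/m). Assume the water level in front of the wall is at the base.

K_a = tan²(45° − φ/2) = 0.2204.
γ' = 21.7 − 9.81 = 11.89 kN/m³. Depth below WT = 1.4 m.
σ'_h at WT = K_a γ d_w = 5.996 kPa; at base = 5.996 + K_a γ' × 1.4 = 9.665 kPa.
P₁ (0–1.7 m) = ½×5.996×1.7 = 5.096. P₂ (1.7–3.1 m) = ½(5.996+9.665)×1.4 = 10.96.
P_w = ½ γ_w h₂² = 0.5×9.81×1.4² = 9.614. Total = 5.096+10.96+9.614 = 25.67 kN/m.

25.7 kN/m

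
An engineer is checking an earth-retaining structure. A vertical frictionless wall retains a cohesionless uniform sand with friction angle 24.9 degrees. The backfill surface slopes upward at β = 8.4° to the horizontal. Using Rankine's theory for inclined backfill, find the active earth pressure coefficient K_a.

K_a = cos β · (cos β − √(cos²β − cos²φ)) / (cos β + √(cos²β − cos²φ)).
cos β = 0.9893, cos φ = 0.9070, √(cos²β − cos²φ) = 0.3949.
K_a = 0.9893 × (0.9893 − 0.3949)/(0.9893 + 0.3949) = 0.4248.

0.425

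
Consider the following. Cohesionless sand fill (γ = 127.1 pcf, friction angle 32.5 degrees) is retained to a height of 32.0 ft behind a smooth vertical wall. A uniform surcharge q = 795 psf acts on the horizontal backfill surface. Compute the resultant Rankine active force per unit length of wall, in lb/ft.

27200 lb/ft

K_a = tan²(45° − φ/2) = 0.3010.
Soil triangle: ½ K_a γ H² = 0.5×0.3010×127.1×32.0² = 19590 lb/ft.
Surcharge rectangle: K_a q H = 0.3010×795×32.0 = 7657 lb/ft.
Total = 19590 + 7657 = 27240 lb/ft.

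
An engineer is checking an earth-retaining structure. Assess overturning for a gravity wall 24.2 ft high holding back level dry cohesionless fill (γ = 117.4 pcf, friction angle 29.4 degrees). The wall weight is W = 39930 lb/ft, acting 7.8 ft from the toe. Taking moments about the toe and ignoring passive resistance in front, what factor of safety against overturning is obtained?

3.29

K_a = tan²(45° − 29.4°/2) = 0.3415.
P_a = ½K_aγH² = 0.5×0.3415×117.4×24.2² = 11740 lb/ft, acting at H/3 = 8.067 ft above the base.
Overturning moment M_o = P_a × H/3 = 11740 × 8.067 = 94690.
Resisting moment M_r = W × 7.8 = 39930 × 7.8 = 311500.
FS_overturning = M_r/M_o = 311500/94690 = 3.289.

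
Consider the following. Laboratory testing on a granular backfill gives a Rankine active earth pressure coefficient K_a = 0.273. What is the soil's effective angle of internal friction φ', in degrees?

34.8°

K_a = tan²(45° − φ/2) ⇒ 45° − φ/2 = arctan(√0.273) = 27.59°.
φ = 2(45° − 27.59°) = 34.83°.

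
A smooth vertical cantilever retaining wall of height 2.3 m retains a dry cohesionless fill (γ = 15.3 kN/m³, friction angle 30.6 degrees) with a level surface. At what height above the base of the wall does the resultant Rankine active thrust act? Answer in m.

0.767 m

K_a = 0.3253.
The pressure distribution is triangular, so the resultant acts at H/3 above the base = 2.3/3 = 0.7667 m.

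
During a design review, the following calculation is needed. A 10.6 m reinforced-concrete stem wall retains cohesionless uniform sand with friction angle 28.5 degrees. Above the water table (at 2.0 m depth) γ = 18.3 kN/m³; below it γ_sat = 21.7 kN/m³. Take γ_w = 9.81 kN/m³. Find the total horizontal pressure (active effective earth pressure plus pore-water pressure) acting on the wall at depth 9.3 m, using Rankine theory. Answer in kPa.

115 kPa

K_a = (1 − sin φ)/(1 + sin φ) = 0.3540.
γ' = 21.7 − 9.81 = 11.89 kN/m³.
Effective vertical stress at 9.3 m: σ'_v = 18.3×2.0 + 11.89×7.30 = 123.4 kPa.
σ'_h = K_a σ'_v = 0.3540 × 123.4 = 43.68 kPa; u = γ_w × 7.30 = 71.61 kPa.
Total σ_h = 43.68 + 71.61 = 115.3 kPa.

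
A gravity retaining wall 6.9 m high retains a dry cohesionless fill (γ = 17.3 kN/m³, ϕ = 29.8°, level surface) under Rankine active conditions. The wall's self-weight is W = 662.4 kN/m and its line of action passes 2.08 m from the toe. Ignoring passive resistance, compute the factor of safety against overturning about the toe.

4.33

K_a = tan²(45° − 29.8°/2) = 0.3360.
P_a = ½K_aγH² = 0.5×0.3360×17.3×6.9² = 138.4 kN/m, acting at H/3 = 2.300 m above the base.
Overturning moment M_o = P_a × H/3 = 138.4 × 2.300 = 318.3.
Resisting moment M_r = W × 2.08 = 662.4 × 2.08 = 1378.
FS_overturning = M_r/M_o = 1378/318.3 = 4.329.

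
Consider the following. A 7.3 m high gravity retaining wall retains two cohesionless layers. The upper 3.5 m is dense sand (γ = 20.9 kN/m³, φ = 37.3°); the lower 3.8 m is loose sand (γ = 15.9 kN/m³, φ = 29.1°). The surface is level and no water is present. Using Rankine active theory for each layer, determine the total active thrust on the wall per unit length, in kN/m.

K_a1 = tan²(45°−37.3°/2) = 0.2453; K_a2 = tan²(45°−29.1°/2) = 0.3456.
Layer 1: σ at base = K_a1 γ₁ h₁ = 17.95 kPa; P₁ = ½×17.95×3.5 = 31.41.
Layer 2: σ_v at top = γ₁h₁ = 73.15; σ_h top = K_a2×73.15 = 25.28; σ_h base = K_a2×(73.15+15.9×3.8) = 46.16.
P₂ = ½(25.28+46.16)×3.8 = 135.7. Total P_a = 31.41+135.7 = 167.1 kN/m.

167 kN/m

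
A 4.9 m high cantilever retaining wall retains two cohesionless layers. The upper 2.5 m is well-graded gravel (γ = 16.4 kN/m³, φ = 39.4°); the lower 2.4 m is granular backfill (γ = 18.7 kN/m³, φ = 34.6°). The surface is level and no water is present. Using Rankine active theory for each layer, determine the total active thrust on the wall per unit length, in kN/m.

K_a1 = tan²(45°−39.4°/2) = 0.2234; K_a2 = tan²(45°−34.6°/2) = 0.2756.
Layer 1: σ at base = K_a1 γ₁ h₁ = 9.161 kPa; P₁ = ½×9.161×2.5 = 11.45.
Layer 2: σ_v at top = γ₁h₁ = 41.00; σ_h top = K_a2×41.00 = 11.30; σ_h base = K_a2×(41.00+18.7×2.4) = 23.67.
P₂ = ½(11.30+23.67)×2.4 = 41.97. Total P_a = 11.45+41.97 = 53.42 kN/m.

53.4 kN/m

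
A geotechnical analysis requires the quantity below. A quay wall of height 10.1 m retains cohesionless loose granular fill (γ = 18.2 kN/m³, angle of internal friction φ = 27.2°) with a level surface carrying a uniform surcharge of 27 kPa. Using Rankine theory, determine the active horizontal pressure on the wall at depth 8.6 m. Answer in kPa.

K_a = (1 − sin φ)/(1 + sin φ) = 0.3726.
σ_v = γz + q = 18.2 × 8.6 + 27 = 183.5 kPa.
σ_h = K_a σ_v = 0.3726 × 183.5 = 68.38 kPa.

68.4 kPa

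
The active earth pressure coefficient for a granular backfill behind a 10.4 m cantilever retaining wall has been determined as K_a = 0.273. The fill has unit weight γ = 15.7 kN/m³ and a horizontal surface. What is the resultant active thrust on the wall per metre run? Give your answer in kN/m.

232 kN/m

P = ½ K_a γ H² = 0.5 × 0.273 × 15.7 × 10.4² = 231.8 kN/m.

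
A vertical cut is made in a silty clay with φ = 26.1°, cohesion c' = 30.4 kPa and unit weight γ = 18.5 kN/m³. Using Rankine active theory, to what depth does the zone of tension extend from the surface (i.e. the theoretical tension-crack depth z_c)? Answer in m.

K_a = tan²(45° − 26.1°/2) = 0.3889; √K_a = 0.6237.
The active pressure is zero where K_a γ z = 2c√K_a, so z_c = 2c/(γ√K_a) = 2×30.4/(18.5×0.6237) = 5.270 m.

5.27 m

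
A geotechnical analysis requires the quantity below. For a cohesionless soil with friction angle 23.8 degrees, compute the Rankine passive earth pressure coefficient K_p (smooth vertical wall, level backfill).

K_p = (1 + sin φ)/(1 − sin φ) = tan²(45° + 23.8°/2) = 2.353.

2.35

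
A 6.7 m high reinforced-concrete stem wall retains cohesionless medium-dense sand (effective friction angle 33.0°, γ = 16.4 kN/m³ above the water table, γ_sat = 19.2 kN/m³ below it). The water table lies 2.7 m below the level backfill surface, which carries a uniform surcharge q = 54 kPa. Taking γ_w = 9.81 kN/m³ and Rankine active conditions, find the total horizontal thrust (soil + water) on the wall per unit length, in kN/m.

277 kN/m

K_a = tan²(45° − φ/2) = 0.2948.
γ' = 19.2 − 9.81 = 9.390 kN/m³. h₂ = H − d_w = 4.0 m.
σ'_h: at surface K_a·q = 15.92; at WT K_a(q+γd_w) = 28.97; at base K_a(q+γd_w+γ'h₂) = 40.05 kPa.
P₁ = ½(15.92+28.97)×2.7 = 60.60; P₂ = ½(28.97+40.05)×4.0 = 138.0; P_w = ½γ_w h₂² = 78.48.
Total = 60.60+138.0+78.48 = 277.1 kN/m.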